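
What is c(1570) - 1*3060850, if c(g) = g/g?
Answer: -3060849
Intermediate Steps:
c(g) = 1
c(1570) - 1*3060850 = 1 - 1*3060850 = 1 - 3060850 = -3060849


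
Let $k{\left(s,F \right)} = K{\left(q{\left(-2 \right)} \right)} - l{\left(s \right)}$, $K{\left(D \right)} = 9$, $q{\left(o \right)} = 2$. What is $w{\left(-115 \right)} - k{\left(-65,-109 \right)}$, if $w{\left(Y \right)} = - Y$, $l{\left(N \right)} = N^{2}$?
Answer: $4331$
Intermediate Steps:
$k{\left(s,F \right)} = 9 - s^{2}$
$w{\left(-115 \right)} - k{\left(-65,-109 \right)} = \left(-1\right) \left(-115\right) - \left(9 - \left(-65\right)^{2}\right) = 115 - \left(9 - 4225\right) = 115 - -4216 = 115 + 4216 = 4331$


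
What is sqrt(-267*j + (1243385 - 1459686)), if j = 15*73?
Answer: I*sqrt(508666) ≈ 713.21*I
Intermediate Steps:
j = 1095
sqrt(-267*j + (1243385 - 1459686)) = sqrt(-267*1095 + (1243385 - 1459686)) = sqrt(-292365 - 216301) = sqrt(-508666) = I*sqrt(508666)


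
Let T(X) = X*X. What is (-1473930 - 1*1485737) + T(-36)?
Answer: -2958371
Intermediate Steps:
T(X) = X**2
(-1473930 - 1*1485737) + T(-36) = (-1473930 - 1*1485737) + (-36)**2 = (-1473930 - 1485737) + 1296 = -2959667 + 1296 = -2958371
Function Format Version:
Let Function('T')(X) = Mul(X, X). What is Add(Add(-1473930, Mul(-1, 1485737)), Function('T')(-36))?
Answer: -2958371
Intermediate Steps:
Function('T')(X) = Pow(X, 2)
Add(Add(-1473930, Mul(-1, 1485737)), Function('T')(-36)) = Add(Add(-1473930, Mul(-1, 1485737)), Pow(-36, 2)) = Add(Add(-1473930, -1485737), 1296) = Add(-2959667, 1296) = -2958371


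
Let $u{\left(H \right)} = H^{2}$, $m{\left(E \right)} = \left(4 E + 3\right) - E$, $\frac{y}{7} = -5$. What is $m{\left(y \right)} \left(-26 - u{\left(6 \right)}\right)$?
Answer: $6324$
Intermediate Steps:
$y = -35$ ($y = 7 \left(-5\right) = -35$)
$m{\left(E \right)} = 3 + 3 E$ ($m{\left(E \right)} = \left(3 + 4 E\right) - E = 3 + 3 E$)
$m{\left(y \right)} \left(-26 - u{\left(6 \right)}\right) = \left(3 + 3 \left(-35\right)\right) \left(-26 - 6^{2}\right) = \left(3 - 105\right) \left(-26 - 36\right) = - 102 \left(-26 - 36\right) = \left(-102\right) \left(-62\right) = 6324$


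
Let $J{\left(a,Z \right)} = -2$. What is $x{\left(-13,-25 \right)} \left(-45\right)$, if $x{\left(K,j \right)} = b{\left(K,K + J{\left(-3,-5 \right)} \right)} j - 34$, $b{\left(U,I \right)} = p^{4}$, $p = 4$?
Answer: $289530$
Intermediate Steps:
$b{\left(U,I \right)} = 256$ ($b{\left(U,I \right)} = 4^{4} = 256$)
$x{\left(K,j \right)} = -34 + 256 j$ ($x{\left(K,j \right)} = 256 j - 34 = -34 + 256 j$)
$x{\left(-13,-25 \right)} \left(-45\right) = \left(-34 + 256 \left(-25\right)\right) \left(-45\right) = \left(-34 - 6400\right) \left(-45\right) = \left(-6434\right) \left(-45\right) = 289530$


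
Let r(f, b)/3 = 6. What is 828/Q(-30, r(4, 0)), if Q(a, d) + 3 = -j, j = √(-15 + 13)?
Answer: -2484/11 + 828*I*√2/11 ≈ -225.82 + 106.45*I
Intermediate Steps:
j = I*√2 (j = √(-2) = I*√2 ≈ 1.4142*I)
r(f, b) = 18 (r(f, b) = 3*6 = 18)
Q(a, d) = -3 - I*√2
828/Q(-30, r(4, 0)) = 828/(-3 - I*√2)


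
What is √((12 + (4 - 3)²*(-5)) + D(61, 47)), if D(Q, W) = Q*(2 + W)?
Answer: 2*√749 ≈ 54.736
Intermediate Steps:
√((12 + (4 - 3)²*(-5)) + D(61, 47)) = √((12 + (4 - 3)²*(-5)) + 61*(2 + 47)) = √((12 + 1²*(-5)) + 61*49) = √((12 + 1*(-5)) + 2989) = √((12 - 5) + 2989) = √(7 + 2989) = √2996 = 2*√749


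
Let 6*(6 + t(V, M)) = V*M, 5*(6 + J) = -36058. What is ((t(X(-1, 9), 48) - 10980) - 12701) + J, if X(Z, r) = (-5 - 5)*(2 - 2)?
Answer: -154523/5 ≈ -30905.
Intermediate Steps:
X(Z, r) = 0 (X(Z, r) = -10*0 = 0)
J = -36088/5 (J = -6 + (⅕)*(-36058) = -6 - 36058/5 = -36088/5 ≈ -7217.6)
t(V, M) = -6 + M*V/6 (t(V, M) = -6 + (V*M)/6 = -6 + (M*V)/6 = -6 + M*V/6)
((t(X(-1, 9), 48) - 10980) - 12701) + J = (((-6 + (⅙)*48*0) - 10980) - 12701) - 36088/5 = (((-6 + 0) - 10980) - 12701) - 36088/5 = ((-6 - 10980) - 12701) - 36088/5 = (-10986 - 12701) - 36088/5 = -23687 - 36088/5 = -154523/5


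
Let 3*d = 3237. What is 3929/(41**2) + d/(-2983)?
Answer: 9906408/5014423 ≈ 1.9756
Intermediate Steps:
d = 1079 (d = (1/3)*3237 = 1079)
3929/(41**2) + d/(-2983) = 3929/(41**2) + 1079/(-2983) = 3929/1681 + 1079*(-1/2983) = 3929*(1/1681) - 1079/2983 = 3929/1681 - 1079/2983 = 9906408/5014423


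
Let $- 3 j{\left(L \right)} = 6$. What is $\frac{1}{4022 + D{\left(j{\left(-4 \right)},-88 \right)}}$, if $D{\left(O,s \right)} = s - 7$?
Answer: $\frac{1}{3927} \approx 0.00025465$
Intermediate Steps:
$j{\left(L \right)} = -2$ ($j{\left(L \right)} = \left(- \frac{1}{3}\right) 6 = -2$)
$D{\left(O,s \right)} = -7 + s$
$\frac{1}{4022 + D{\left(j{\left(-4 \right)},-88 \right)}} = \frac{1}{4022 - 95} = \frac{1}{3927}$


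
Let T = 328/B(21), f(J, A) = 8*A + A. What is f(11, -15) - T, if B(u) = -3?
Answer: -77/3 ≈ -25.667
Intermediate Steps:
f(J, A) = 9*A
T = -328/3 (T = 328/(-3) = 328*(-⅓) = -328/3 ≈ -109.33)
f(11, -15) - T = 9*(-15) - 1*(-328/3) = -135 + 328/3 = -77/3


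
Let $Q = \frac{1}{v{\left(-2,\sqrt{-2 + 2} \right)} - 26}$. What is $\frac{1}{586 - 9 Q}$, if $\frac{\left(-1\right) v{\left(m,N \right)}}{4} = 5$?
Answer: $\frac{46}{26965} \approx 0.0017059$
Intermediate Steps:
$v{\left(m,N \right)} = -20$ ($v{\left(m,N \right)} = \left(-4\right) 5 = -20$)
$Q = - \frac{1}{46}$ ($Q = \frac{1}{-20 - 26} = \frac{1}{-46} = - \frac{1}{46} \approx -0.021739$)
$\frac{1}{586 - 9 Q} = \frac{1}{586 - - \frac{9}{46}} = \frac{1}{586 + \frac{9}{46}} = \frac{1}{\frac{26965}{46}} = \frac{46}{26965}$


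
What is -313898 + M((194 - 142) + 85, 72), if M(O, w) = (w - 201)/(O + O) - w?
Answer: -86027909/274 ≈ -3.1397e+5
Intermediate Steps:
M(O, w) = -w + (-201 + w)/(2*O) (M(O, w) = (-201 + w)/((2*O)) - w = (-201 + w)*(1/(2*O)) - w = (-201 + w)/(2*O) - w = -w + (-201 + w)/(2*O))
-313898 + M((194 - 142) + 85, 72) = -313898 + (-201 + 72 - 2*((194 - 142) + 85)*72)/(2*((194 - 142) + 85)) = -313898 + (-201 + 72 - 2*(52 + 85)*72)/(2*(52 + 85)) = -313898 + (1/2)*(-201 + 72 - 2*137*72)/137 = -313898 + (1/2)*(1/137)*(-201 + 72 - 19728) = -313898 + (1/2)*(1/137)*(-19857) = -313898 - 19857/274 = -86027909/274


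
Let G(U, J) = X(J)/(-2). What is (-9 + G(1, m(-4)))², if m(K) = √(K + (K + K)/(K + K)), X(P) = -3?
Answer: 225/4 ≈ 56.250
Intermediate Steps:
m(K) = √(1 + K) (m(K) = √(K + (2*K)/((2*K))) = √(K + (2*K)*(1/(2*K))) = √(K + 1) = √(1 + K))
G(U, J) = 3/2 (G(U, J) = -3/(-2) = -3*(-½) = 3/2)
(-9 + G(1, m(-4)))² = (-9 + 3/2)² = (-15/2)² = 225/4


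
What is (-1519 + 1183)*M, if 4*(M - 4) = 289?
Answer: -25620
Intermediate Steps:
M = 305/4 (M = 4 + (¼)*289 = 4 + 289/4 = 305/4 ≈ 76.250)
(-1519 + 1183)*M = (-1519 + 1183)*(305/4) = -336*305/4 = -25620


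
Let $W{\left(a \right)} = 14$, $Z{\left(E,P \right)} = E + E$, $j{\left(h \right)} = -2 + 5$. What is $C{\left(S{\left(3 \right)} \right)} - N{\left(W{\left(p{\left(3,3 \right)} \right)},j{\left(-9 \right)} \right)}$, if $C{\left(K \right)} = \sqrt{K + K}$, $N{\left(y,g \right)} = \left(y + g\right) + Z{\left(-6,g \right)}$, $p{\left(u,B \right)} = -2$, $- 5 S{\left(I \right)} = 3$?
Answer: $-5 + \frac{i \sqrt{30}}{5} \approx -5.0 + 1.0954 i$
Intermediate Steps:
$S{\left(I \right)} = - \frac{3}{5}$ ($S{\left(I \right)} = \left(- \frac{1}{5}\right) 3 = - \frac{3}{5}$)
$j{\left(h \right)} = 3$
$Z{\left(E,P \right)} = 2 E$
$N{\left(y,g \right)} = -12 + g + y$ ($N{\left(y,g \right)} = \left(y + g\right) + 2 \left(-6\right) = \left(g + y\right) - 12 = -12 + g + y$)
$C{\left(K \right)} = \sqrt{2} \sqrt{K}$ ($C{\left(K \right)} = \sqrt{2 K} = \sqrt{2} \sqrt{K}$)
$C{\left(S{\left(3 \right)} \right)} - N{\left(W{\left(p{\left(3,3 \right)} \right)},j{\left(-9 \right)} \right)} = \sqrt{2} \sqrt{- \frac{3}{5}} - \left(-12 + 3 + 14\right) = \sqrt{2} \frac{i \sqrt{15}}{5} - 5 = \frac{i \sqrt{30}}{5} - 5 = -5 + \frac{i \sqrt{30}}{5}$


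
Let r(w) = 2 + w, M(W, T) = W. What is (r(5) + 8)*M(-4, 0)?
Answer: -60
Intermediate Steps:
(r(5) + 8)*M(-4, 0) = ((2 + 5) + 8)*(-4) = (7 + 8)*(-4) = 15*(-4) = -60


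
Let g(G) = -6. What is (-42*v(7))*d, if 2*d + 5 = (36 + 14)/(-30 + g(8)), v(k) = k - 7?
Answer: 0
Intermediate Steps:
v(k) = -7 + k
d = -115/36 (d = -5/2 + ((36 + 14)/(-30 - 6))/2 = -5/2 + (50/(-36))/2 = -5/2 + (50*(-1/36))/2 = -5/2 + (½)*(-25/18) = -5/2 - 25/36 = -115/36 ≈ -3.1944)
(-42*v(7))*d = -42*(-7 + 7)*(-115/36) = -42*0*(-115/36) = 0*(-115/36) = 0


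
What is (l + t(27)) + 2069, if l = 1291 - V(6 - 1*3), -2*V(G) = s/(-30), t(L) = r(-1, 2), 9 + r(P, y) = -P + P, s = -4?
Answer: 50266/15 ≈ 3351.1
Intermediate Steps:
r(P, y) = -9 (r(P, y) = -9 + (-P + P) = -9 + 0 = -9)
t(L) = -9
V(G) = -1/15 (V(G) = -(-2)/(-30) = -(-2)*(-1)/30 = -½*2/15 = -1/15)
l = 19366/15 (l = 1291 - 1*(-1/15) = 1291 + 1/15 = 19366/15 ≈ 1291.1)
(l + t(27)) + 2069 = (19366/15 - 9) + 2069 = 19231/15 + 2069 = 50266/15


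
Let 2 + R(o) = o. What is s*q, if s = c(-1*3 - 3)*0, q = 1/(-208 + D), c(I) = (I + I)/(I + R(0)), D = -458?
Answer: 0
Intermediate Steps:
R(o) = -2 + o
c(I) = 2*I/(-2 + I) (c(I) = (I + I)/(I + (-2 + 0)) = (2*I)/(I - 2) = (2*I)/(-2 + I) = 2*I/(-2 + I))
q = -1/666 (q = 1/(-208 - 458) = 1/(-666) = -1/666 ≈ -0.0015015)
s = 0 (s = (2*(-1*3 - 3)/(-2 + (-1*3 - 3)))*0 = (2*(-3 - 3)/(-2 + (-3 - 3)))*0 = (2*(-6)/(-2 - 6))*0 = (2*(-6)/(-8))*0 = (2*(-6)*(-⅛))*0 = (3/2)*0 = 0)
s*q = 0*(-1/666) = 0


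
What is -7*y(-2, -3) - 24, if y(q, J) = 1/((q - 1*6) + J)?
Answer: -257/11 ≈ -23.364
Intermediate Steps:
y(q, J) = 1/(-6 + J + q) (y(q, J) = 1/((q - 6) + J) = 1/((-6 + q) + J) = 1/(-6 + J + q))
-7*y(-2, -3) - 24 = -7/(-6 - 3 - 2) - 24 = -7/(-11) - 24 = -7*(-1/11) - 24 = 7/11 - 24 = -257/11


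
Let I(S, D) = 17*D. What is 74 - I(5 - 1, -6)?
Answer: 176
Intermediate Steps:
74 - I(5 - 1, -6) = 74 - 17*(-6) = 74 - 1*(-102) = 74 + 102 = 176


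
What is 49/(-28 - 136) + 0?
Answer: -49/164 ≈ -0.29878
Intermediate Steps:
49/(-28 - 136) + 0 = 49/(-164) + 0 = 49*(-1/164) + 0 = -49/164 + 0 = -49/164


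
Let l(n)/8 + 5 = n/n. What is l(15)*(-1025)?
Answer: 32800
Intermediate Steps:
l(n) = -32 (l(n) = -40 + 8*(n/n) = -40 + 8*1 = -40 + 8 = -32)
l(15)*(-1025) = -32*(-1025) = 32800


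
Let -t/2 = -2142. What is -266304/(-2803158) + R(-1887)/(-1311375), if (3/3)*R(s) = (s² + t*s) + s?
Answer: 724088180006/204221740125 ≈ 3.5456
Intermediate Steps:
t = 4284 (t = -2*(-2142) = 4284)
R(s) = s² + 4285*s (R(s) = (s² + 4284*s) + s = s² + 4285*s)
-266304/(-2803158) + R(-1887)/(-1311375) = -266304/(-2803158) - 1887*(4285 - 1887)/(-1311375) = -266304*(-1/2803158) - 1887*2398*(-1/1311375) = 44384/467193 - 4525026*(-1/1311375) = 44384/467193 + 1508342/437125 = 724088180006/204221740125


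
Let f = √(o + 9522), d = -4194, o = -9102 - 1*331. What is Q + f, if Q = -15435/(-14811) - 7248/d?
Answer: 9560251/3450963 + √89 ≈ 12.204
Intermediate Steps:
o = -9433 (o = -9102 - 331 = -9433)
Q = 9560251/3450963 (Q = -15435/(-14811) - 7248/(-4194) = -15435*(-1/14811) - 7248*(-1/4194) = 5145/4937 + 1208/699 = 9560251/3450963 ≈ 2.7703)
f = √89 (f = √(-9433 + 9522) = √89 ≈ 9.4340)
Q + f = 9560251/3450963 + √89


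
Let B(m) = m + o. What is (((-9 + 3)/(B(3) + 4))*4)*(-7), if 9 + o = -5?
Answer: -24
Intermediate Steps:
o = -14 (o = -9 - 5 = -14)
B(m) = -14 + m (B(m) = m - 14 = -14 + m)
(((-9 + 3)/(B(3) + 4))*4)*(-7) = (((-9 + 3)/((-14 + 3) + 4))*4)*(-7) = (-6/(-11 + 4)*4)*(-7) = (-6/(-7)*4)*(-7) = (-6*(-⅐)*4)*(-7) = ((6/7)*4)*(-7) = (24/7)*(-7) = -24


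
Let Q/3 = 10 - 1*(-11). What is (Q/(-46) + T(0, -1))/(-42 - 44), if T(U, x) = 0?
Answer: 63/3956 ≈ 0.015925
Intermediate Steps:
Q = 63 (Q = 3*(10 - 1*(-11)) = 3*(10 + 11) = 3*21 = 63)
(Q/(-46) + T(0, -1))/(-42 - 44) = (63/(-46) + 0)/(-42 - 44) = (63*(-1/46) + 0)/(-86) = (-63/46 + 0)*(-1/86) = -63/46*(-1/86) = 63/3956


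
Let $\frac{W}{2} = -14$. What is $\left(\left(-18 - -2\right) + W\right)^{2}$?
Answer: $1936$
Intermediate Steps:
$W = -28$ ($W = 2 \left(-14\right) = -28$)
$\left(\left(-18 - -2\right) + W\right)^{2} = \left(\left(-18 - -2\right) - 28\right)^{2} = \left(\left(-18 + 2\right) - 28\right)^{2} = \left(-16 - 28\right)^{2} = \left(-44\right)^{2} = 1936$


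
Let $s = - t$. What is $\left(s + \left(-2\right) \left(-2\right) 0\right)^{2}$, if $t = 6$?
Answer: $36$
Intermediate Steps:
$s = -6$ ($s = \left(-1\right) 6 = -6$)
$\left(s + \left(-2\right) \left(-2\right) 0\right)^{2} = \left(-6 + \left(-2\right) \left(-2\right) 0\right)^{2} = \left(-6 + 4 \cdot 0\right)^{2} = \left(-6 + 0\right)^{2} = \left(-6\right)^{2} = 36$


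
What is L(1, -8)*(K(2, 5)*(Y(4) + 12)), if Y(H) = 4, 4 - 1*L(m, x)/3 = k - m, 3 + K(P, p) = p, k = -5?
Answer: 960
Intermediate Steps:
K(P, p) = -3 + p
L(m, x) = 27 + 3*m (L(m, x) = 12 - 3*(-5 - m) = 12 + (15 + 3*m) = 27 + 3*m)
L(1, -8)*(K(2, 5)*(Y(4) + 12)) = (27 + 3*1)*((-3 + 5)*(4 + 12)) = (27 + 3)*(2*16) = 30*32 = 960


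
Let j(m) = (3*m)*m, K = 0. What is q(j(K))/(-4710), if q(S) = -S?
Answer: 0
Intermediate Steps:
j(m) = 3*m**2
q(j(K))/(-4710) = -3*0**2/(-4710) = -3*0*(-1/4710) = -1*0*(-1/4710) = 0*(-1/4710) = 0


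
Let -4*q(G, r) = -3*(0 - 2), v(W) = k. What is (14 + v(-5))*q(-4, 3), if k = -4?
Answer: -15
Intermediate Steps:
v(W) = -4
q(G, r) = -3/2 (q(G, r) = -(-3)*(0 - 2)/4 = -(-3)*(-2)/4 = -¼*6 = -3/2)
(14 + v(-5))*q(-4, 3) = (14 - 4)*(-3/2) = 10*(-3/2) = -15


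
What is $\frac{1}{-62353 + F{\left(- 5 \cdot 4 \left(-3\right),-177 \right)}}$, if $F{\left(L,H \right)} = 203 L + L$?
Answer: $- \frac{1}{50113} \approx -1.9955 \cdot 10^{-5}$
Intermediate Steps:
$F{\left(L,H \right)} = 204 L$
$\frac{1}{-62353 + F{\left(- 5 \cdot 4 \left(-3\right),-177 \right)}} = \frac{1}{-62353 + 204 \left(- 5 \cdot 4 \left(-3\right)\right)} = \frac{1}{-62353 + 204 \left(\left(-5\right) \left(-12\right)\right)} = \frac{1}{-62353 + 204 \cdot 60} = \frac{1}{-62353 + 12240} = \frac{1}{-50113} = - \frac{1}{50113}$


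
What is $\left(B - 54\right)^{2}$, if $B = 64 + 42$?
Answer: $2704$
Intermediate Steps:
$B = 106$
$\left(B - 54\right)^{2} = \left(106 - 54\right)^{2} = 52^{2} = 2704$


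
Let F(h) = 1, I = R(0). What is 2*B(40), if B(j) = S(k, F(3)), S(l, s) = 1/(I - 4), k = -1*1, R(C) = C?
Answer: -1/2 ≈ -0.50000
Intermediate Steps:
I = 0
k = -1
S(l, s) = -1/4 (S(l, s) = 1/(0 - 4) = 1/(-4) = -1/4)
B(j) = -1/4
2*B(40) = 2*(-1/4) = -1/2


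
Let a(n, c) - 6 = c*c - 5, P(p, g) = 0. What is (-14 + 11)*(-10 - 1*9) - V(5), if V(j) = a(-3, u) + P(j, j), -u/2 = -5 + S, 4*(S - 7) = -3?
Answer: 199/4 ≈ 49.750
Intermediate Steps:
S = 25/4 (S = 7 + (1/4)*(-3) = 7 - 3/4 = 25/4 ≈ 6.2500)
u = -5/2 (u = -2*(-5 + 25/4) = -2*5/4 = -5/2 ≈ -2.5000)
a(n, c) = 1 + c**2 (a(n, c) = 6 + (c*c - 5) = 6 + (c**2 - 5) = 6 + (-5 + c**2) = 1 + c**2)
V(j) = 29/4 (V(j) = (1 + (-5/2)**2) + 0 = (1 + 25/4) + 0 = 29/4 + 0 = 29/4)
(-14 + 11)*(-10 - 1*9) - V(5) = (-14 + 11)*(-10 - 1*9) - 1*29/4 = -3*(-10 - 9) - 29/4 = -3*(-19) - 29/4 = 57 - 29/4 = 199/4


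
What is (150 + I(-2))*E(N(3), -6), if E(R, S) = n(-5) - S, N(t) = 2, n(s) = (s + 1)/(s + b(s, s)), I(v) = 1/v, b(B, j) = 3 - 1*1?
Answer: 3289/3 ≈ 1096.3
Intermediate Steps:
b(B, j) = 2 (b(B, j) = 3 - 1 = 2)
n(s) = (1 + s)/(2 + s) (n(s) = (s + 1)/(s + 2) = (1 + s)/(2 + s))
E(R, S) = 4/3 - S (E(R, S) = (1 - 5)/(2 - 5) - S = -4/(-3) - S = -1/3*(-4) - S = 4/3 - S)
(150 + I(-2))*E(N(3), -6) = (150 + 1/(-2))*(4/3 - 1*(-6)) = (150 - 1/2)*(4/3 + 6) = (299/2)*(22/3) = 3289/3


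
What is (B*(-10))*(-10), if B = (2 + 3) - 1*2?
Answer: 300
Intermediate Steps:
B = 3 (B = 5 - 2 = 3)
(B*(-10))*(-10) = (3*(-10))*(-10) = -30*(-10) = 300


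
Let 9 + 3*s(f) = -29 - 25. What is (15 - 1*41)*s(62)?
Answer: 546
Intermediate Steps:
s(f) = -21 (s(f) = -3 + (-29 - 25)/3 = -3 + (1/3)*(-54) = -3 - 18 = -21)
(15 - 1*41)*s(62) = (15 - 1*41)*(-21) = (15 - 41)*(-21) = -26*(-21) = 546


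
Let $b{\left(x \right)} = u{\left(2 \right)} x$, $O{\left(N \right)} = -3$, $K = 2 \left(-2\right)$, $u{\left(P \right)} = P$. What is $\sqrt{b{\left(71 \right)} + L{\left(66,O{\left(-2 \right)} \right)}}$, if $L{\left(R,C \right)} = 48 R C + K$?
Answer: $i \sqrt{9366} \approx 96.778 i$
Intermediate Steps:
$K = -4$
$b{\left(x \right)} = 2 x$
$L{\left(R,C \right)} = -4 + 48 C R$ ($L{\left(R,C \right)} = 48 R C - 4 = 48 C R - 4 = -4 + 48 C R$)
$\sqrt{b{\left(71 \right)} + L{\left(66,O{\left(-2 \right)} \right)}} = \sqrt{2 \cdot 71 + \left(-4 + 48 \left(-3\right) 66\right)} = \sqrt{142 - 9508} = \sqrt{-9366} = i \sqrt{9366}$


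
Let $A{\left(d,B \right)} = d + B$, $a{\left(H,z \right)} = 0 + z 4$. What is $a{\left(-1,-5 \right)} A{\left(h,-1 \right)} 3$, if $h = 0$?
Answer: $60$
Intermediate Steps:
$a{\left(H,z \right)} = 4 z$ ($a{\left(H,z \right)} = 0 + 4 z = 4 z$)
$A{\left(d,B \right)} = B + d$
$a{\left(-1,-5 \right)} A{\left(h,-1 \right)} 3 = 4 \left(-5\right) \left(-1 + 0\right) 3 = \left(-20\right) \left(-1\right) 3 = 20 \cdot 3 = 60$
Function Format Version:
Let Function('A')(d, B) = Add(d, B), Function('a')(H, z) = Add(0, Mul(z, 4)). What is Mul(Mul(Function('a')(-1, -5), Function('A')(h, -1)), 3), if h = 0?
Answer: 60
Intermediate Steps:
Function('a')(H, z) = Mul(4, z) (Function('a')(H, z) = Add(0, Mul(4, z)) = Mul(4, z))
Function('A')(d, B) = Add(B, d)
Mul(Mul(Function('a')(-1, -5), Function('A')(h, -1)), 3) = Mul(Mul(Mul(4, -5), Add(-1, 0)), 3) = Mul(Mul(-20, -1), 3) = Mul(20, 3) = 60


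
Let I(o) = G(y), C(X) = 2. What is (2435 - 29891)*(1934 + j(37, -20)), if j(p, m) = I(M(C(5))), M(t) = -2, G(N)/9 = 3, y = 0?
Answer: -53841216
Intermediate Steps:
G(N) = 27 (G(N) = 9*3 = 27)
I(o) = 27
j(p, m) = 27
(2435 - 29891)*(1934 + j(37, -20)) = (2435 - 29891)*(1934 + 27) = -27456*1961 = -53841216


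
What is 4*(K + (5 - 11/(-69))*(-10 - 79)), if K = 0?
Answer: -126736/69 ≈ -1836.8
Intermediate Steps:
4*(K + (5 - 11/(-69))*(-10 - 79)) = 4*(0 + (5 - 11/(-69))*(-10 - 79)) = 4*(0 + (5 - 11*(-1/69))*(-89)) = 4*(0 + (5 + 11/69)*(-89)) = 4*(0 + (356/69)*(-89)) = 4*(0 - 31684/69) = 4*(-31684/69) = -126736/69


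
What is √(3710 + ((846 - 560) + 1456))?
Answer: 2*√1363 ≈ 73.838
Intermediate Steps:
√(3710 + ((846 - 560) + 1456)) = √(3710 + (286 + 1456)) = √(3710 + 1742) = √5452 = 2*√1363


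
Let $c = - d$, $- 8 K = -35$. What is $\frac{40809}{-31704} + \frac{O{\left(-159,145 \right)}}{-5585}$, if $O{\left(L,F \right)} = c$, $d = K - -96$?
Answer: $- \frac{9363999}{7377785} \approx -1.2692$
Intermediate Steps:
$K = \frac{35}{8}$ ($K = \left(- \frac{1}{8}\right) \left(-35\right) = \frac{35}{8} \approx 4.375$)
$d = \frac{803}{8}$ ($d = \frac{35}{8} - -96 = \frac{35}{8} + 96 = \frac{803}{8} \approx 100.38$)
$c = - \frac{803}{8}$ ($c = \left(-1\right) \frac{803}{8} = - \frac{803}{8} \approx -100.38$)
$O{\left(L,F \right)} = - \frac{803}{8}$
$\frac{40809}{-31704} + \frac{O{\left(-159,145 \right)}}{-5585} = \frac{40809}{-31704} - \frac{803}{8 \left(-5585\right)} = 40809 \left(- \frac{1}{31704}\right) - - \frac{803}{44680} = - \frac{13603}{10568} + \frac{803}{44680} = - \frac{9363999}{7377785}$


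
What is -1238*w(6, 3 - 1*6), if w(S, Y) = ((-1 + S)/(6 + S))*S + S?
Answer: -10523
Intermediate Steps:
w(S, Y) = S + S*(-1 + S)/(6 + S) (w(S, Y) = ((-1 + S)/(6 + S))*S + S = S*(-1 + S)/(6 + S) + S = S + S*(-1 + S)/(6 + S))
-1238*w(6, 3 - 1*6) = -7428*(5 + 2*6)/(6 + 6) = -7428*(5 + 12)/12 = -7428*17/12 = -1238*17/2 = -10523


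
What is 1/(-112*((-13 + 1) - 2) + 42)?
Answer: 1/1610 ≈ 0.00062112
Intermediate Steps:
1/(-112*((-13 + 1) - 2) + 42) = 1/(-112*(-12 - 2) + 42) = 1/(-112*(-14) + 42) = 1/(1568 + 42) = 1/1610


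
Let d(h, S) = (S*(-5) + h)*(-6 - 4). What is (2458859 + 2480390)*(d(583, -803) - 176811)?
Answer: -1100420223959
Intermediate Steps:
d(h, S) = -10*h + 50*S (d(h, S) = (-5*S + h)*(-10) = (h - 5*S)*(-10) = -10*h + 50*S)
(2458859 + 2480390)*(d(583, -803) - 176811) = (2458859 + 2480390)*((-10*583 + 50*(-803)) - 176811) = 4939249*((-5830 - 40150) - 176811) = 4939249*(-45980 - 176811) = 4939249*(-222791) = -1100420223959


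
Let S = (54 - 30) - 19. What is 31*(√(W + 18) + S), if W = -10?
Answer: 155 + 62*√2 ≈ 242.68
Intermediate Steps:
S = 5 (S = 24 - 19 = 5)
31*(√(W + 18) + S) = 31*(√(-10 + 18) + 5) = 31*(√8 + 5) = 31*(2*√2 + 5) = 31*(5 + 2*√2) = 155 + 62*√2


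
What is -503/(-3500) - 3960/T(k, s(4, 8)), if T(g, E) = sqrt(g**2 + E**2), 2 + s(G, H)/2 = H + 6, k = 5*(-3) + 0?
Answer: 503/3500 - 1320*sqrt(89)/89 ≈ -139.78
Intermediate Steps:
k = -15 (k = -15 + 0 = -15)
s(G, H) = 8 + 2*H (s(G, H) = -4 + 2*(H + 6) = -4 + 2*(6 + H) = -4 + (12 + 2*H) = 8 + 2*H)
T(g, E) = sqrt(E**2 + g**2)
-503/(-3500) - 3960/T(k, s(4, 8)) = -503/(-3500) - 3960/sqrt((8 + 2*8)**2 + (-15)**2) = -503*(-1/3500) - 3960/sqrt((8 + 16)**2 + 225) = 503/3500 - 3960/sqrt(24**2 + 225) = 503/3500 - 3960/sqrt(576 + 225) = 503/3500 - 3960*sqrt(89)/267 = 503/3500 - 1320*sqrt(89)/89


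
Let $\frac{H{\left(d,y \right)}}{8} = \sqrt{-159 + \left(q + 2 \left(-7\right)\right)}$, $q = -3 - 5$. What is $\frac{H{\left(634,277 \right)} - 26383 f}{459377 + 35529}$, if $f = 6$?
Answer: $- \frac{79149}{247453} + \frac{4 i \sqrt{181}}{247453} \approx -0.31985 + 0.00021747 i$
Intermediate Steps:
$q = -8$ ($q = -3 - 5 = -8$)
$H{\left(d,y \right)} = 8 i \sqrt{181}$ ($H{\left(d,y \right)} = 8 \sqrt{-159 + \left(-8 + 2 \left(-7\right)\right)} = 8 \sqrt{-159 - 22} = 8 \sqrt{-181} = 8 i \sqrt{181}$)
$\frac{H{\left(634,277 \right)} - 26383 f}{459377 + 35529} = \frac{8 i \sqrt{181} - 158298}{459377 + 35529} = \frac{8 i \sqrt{181} - 158298}{494906} = \left(-158298 + 8 i \sqrt{181}\right) \frac{1}{494906} = - \frac{79149}{247453} + \frac{4 i \sqrt{181}}{247453}$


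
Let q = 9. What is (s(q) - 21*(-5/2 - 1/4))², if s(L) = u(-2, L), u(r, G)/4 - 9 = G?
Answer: 269361/16 ≈ 16835.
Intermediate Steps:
u(r, G) = 36 + 4*G
s(L) = 36 + 4*L
(s(q) - 21*(-5/2 - 1/4))² = ((36 + 4*9) - 21*(-5/2 - 1/4))² = ((36 + 36) - 21*(-5*½ - 1*¼))² = (72 - 21*(-5/2 - ¼))² = (72 - 21*(-11/4))² = (72 + 231/4)² = (519/4)² = 269361/16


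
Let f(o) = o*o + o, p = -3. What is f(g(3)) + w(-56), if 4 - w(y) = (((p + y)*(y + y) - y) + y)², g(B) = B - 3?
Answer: -43665660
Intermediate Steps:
g(B) = -3 + B
f(o) = o + o² (f(o) = o² + o = o + o²)
w(y) = 4 - 4*y²*(-3 + y)² (w(y) = 4 - (((-3 + y)*(y + y) - y) + y)² = 4 - (((-3 + y)*(2*y) - y) + y)² = 4 - ((2*y*(-3 + y) - y) + y)² = 4 - ((-y + 2*y*(-3 + y)) + y)² = 4 - (2*y*(-3 + y))² = 4 - 4*y²*(-3 + y)²)
f(g(3)) + w(-56) = (-3 + 3)*(1 + (-3 + 3)) + (4 - 4*(-56)²*(-3 - 56)²) = 0*(1 + 0) + (4 - 4*3136*(-59)²) = 0*1 + (4 - 4*3136*3481) = 0 + (4 - 43665664) = 0 - 43665660 = -43665660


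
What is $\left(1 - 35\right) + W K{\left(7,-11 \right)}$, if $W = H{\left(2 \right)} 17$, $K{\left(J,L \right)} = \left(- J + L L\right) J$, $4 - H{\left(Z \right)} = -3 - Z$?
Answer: $122060$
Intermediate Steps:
$H{\left(Z \right)} = 7 + Z$ ($H{\left(Z \right)} = 4 - \left(-3 - Z\right) = 4 + \left(3 + Z\right) = 7 + Z$)
$K{\left(J,L \right)} = J \left(L^{2} - J\right)$ ($K{\left(J,L \right)} = \left(- J + L^{2}\right) J = \left(L^{2} - J\right) J = J \left(L^{2} - J\right)$)
$W = 153$ ($W = \left(7 + 2\right) 17 = 9 \cdot 17 = 153$)
$\left(1 - 35\right) + W K{\left(7,-11 \right)} = \left(1 - 35\right) + 153 \cdot 7 \left(\left(-11\right)^{2} - 7\right) = \left(1 - 35\right) + 153 \cdot 7 \left(121 - 7\right) = -34 + 153 \cdot 7 \cdot 114 = -34 + 153 \cdot 798 = -34 + 122094 = 122060$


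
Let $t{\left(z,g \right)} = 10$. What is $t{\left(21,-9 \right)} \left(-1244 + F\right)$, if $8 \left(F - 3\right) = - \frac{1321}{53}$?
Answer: $- \frac{2637525}{212} \approx -12441.0$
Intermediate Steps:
$F = - \frac{49}{424}$ ($F = 3 + \frac{\left(-1321\right) \frac{1}{53}}{8} = 3 + \frac{1}{8} \left(- \frac{1321}{53}\right) = 3 - \frac{1321}{424} = - \frac{49}{424} \approx -0.11557$)
$t{\left(21,-9 \right)} \left(-1244 + F\right) = 10 \left(-1244 - \frac{49}{424}\right) = 10 \left(- \frac{527505}{424}\right) = - \frac{2637525}{212}$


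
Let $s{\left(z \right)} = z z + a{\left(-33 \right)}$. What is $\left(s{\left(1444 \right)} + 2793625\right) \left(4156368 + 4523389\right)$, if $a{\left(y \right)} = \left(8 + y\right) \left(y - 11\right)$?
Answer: $42356007673777$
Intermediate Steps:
$a{\left(y \right)} = \left(-11 + y\right) \left(8 + y\right)$ ($a{\left(y \right)} = \left(8 + y\right) \left(-11 + y\right) = \left(-11 + y\right) \left(8 + y\right)$)
$s{\left(z \right)} = 1100 + z^{2}$ ($s{\left(z \right)} = z z - \left(-11 - 1089\right) = z^{2} + \left(-88 + 1089 + 99\right) = z^{2} + 1100 = 1100 + z^{2}$)
$\left(s{\left(1444 \right)} + 2793625\right) \left(4156368 + 4523389\right) = \left(\left(1100 + 1444^{2}\right) + 2793625\right) \left(4156368 + 4523389\right) = \left(\left(1100 + 2085136\right) + 2793625\right) 8679757 = \left(2086236 + 2793625\right) 8679757 = 4879861 \cdot 8679757 = 42356007673777$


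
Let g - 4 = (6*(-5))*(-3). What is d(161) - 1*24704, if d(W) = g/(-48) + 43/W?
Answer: -95462791/3864 ≈ -24706.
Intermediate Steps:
g = 94 (g = 4 + (6*(-5))*(-3) = 4 - 30*(-3) = 4 + 90 = 94)
d(W) = -47/24 + 43/W (d(W) = 94/(-48) + 43/W = 94*(-1/48) + 43/W = -47/24 + 43/W)
d(161) - 1*24704 = (-47/24 + 43/161) - 1*24704 = (-47/24 + 43*(1/161)) - 24704 = (-47/24 + 43/161) - 24704 = -6535/3864 - 24704 = -95462791/3864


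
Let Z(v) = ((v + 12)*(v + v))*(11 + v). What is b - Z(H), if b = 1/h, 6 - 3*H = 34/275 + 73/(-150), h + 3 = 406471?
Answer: -2421741250381348729/3081214796343750 ≈ -785.97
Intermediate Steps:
h = 406468 (h = -3 + 406471 = 406468)
H = 10499/4950 (H = 2 - (34/275 + 73/(-150))/3 = 2 - (34*(1/275) + 73*(-1/150))/3 = 2 - (34/275 - 73/150)/3 = 2 - 1/3*(-599/1650) = 2 + 599/4950 = 10499/4950 ≈ 2.1210)
b = 1/406468 ≈ 2.4602e-6
Z(v) = 2*v*(11 + v)*(12 + v) (Z(v) = ((12 + v)*(2*v))*(11 + v) = (2*v*(12 + v))*(11 + v) = 2*v*(11 + v)*(12 + v))
b - Z(H) = 1/406468 - 2*10499*(132 + (10499/4950)**2 + 23*(10499/4950))/4950 = 1/406468 - 2*10499*(132 + 110229001/24502500 + 241477/4950)/4950 = 1/406468 - 2*10499*4539870151/(4950*24502500) = 1/406468 - 1*47664096715349/60643687500 = 1/406468 - 47664096715349/60643687500 = -2421741250381348729/3081214796343750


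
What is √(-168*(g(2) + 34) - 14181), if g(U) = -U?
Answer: 3*I*√2173 ≈ 139.85*I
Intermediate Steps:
√(-168*(g(2) + 34) - 14181) = √(-168*(-1*2 + 34) - 14181) = √(-168*(-2 + 34) - 14181) = √(-168*32 - 14181) = √(-5376 - 14181) = √(-19557) = 3*I*√2173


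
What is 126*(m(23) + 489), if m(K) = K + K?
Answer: 67410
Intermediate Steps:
m(K) = 2*K
126*(m(23) + 489) = 126*(2*23 + 489) = 126*(46 + 489) = 126*535 = 67410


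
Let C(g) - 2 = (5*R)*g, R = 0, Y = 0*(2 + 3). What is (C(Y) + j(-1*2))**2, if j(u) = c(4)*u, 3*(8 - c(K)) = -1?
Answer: 1936/9 ≈ 215.11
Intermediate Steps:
Y = 0 (Y = 0*5 = 0)
c(K) = 25/3 (c(K) = 8 - 1/3*(-1) = 8 + 1/3 = 25/3)
j(u) = 25*u/3
C(g) = 2 (C(g) = 2 + (5*0)*g = 2 + 0*g = 2 + 0 = 2)
(C(Y) + j(-1*2))**2 = (2 + 25*(-1*2)/3)**2 = (2 + (25/3)*(-2))**2 = (2 - 50/3)**2 = (-44/3)**2 = 1936/9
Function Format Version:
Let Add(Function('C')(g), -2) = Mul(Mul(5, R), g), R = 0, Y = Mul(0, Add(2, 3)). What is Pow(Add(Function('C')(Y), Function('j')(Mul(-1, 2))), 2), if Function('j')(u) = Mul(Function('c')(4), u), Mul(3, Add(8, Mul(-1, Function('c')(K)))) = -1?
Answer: Rational(1936, 9) ≈ 215.11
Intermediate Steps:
Y = 0 (Y = Mul(0, 5) = 0)
Function('c')(K) = Rational(25, 3) (Function('c')(K) = Add(8, Mul(Rational(-1, 3), -1)) = Add(8, Rational(1, 3)) = Rational(25, 3))
Function('j')(u) = Mul(Rational(25, 3), u)
Function('C')(g) = 2 (Function('C')(g) = Add(2, Mul(Mul(5, 0), g)) = Add(2, Mul(0, g)) = Add(2, 0) = 2)
Pow(Add(Function('C')(Y), Function('j')(Mul(-1, 2))), 2) = Pow(Add(2, Mul(Rational(25, 3), Mul(-1, 2))), 2) = Pow(Add(2, Mul(Rational(25, 3), -2)), 2) = Pow(Add(2, Rational(-50, 3)), 2) = Pow(Rational(-44, 3), 2) = Rational(1936, 9)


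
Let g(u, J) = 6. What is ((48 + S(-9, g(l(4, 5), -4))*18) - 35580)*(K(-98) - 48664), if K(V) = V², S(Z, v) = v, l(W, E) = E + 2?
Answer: 1383661440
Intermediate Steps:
l(W, E) = 2 + E
((48 + S(-9, g(l(4, 5), -4))*18) - 35580)*(K(-98) - 48664) = ((48 + 6*18) - 35580)*((-98)² - 48664) = ((48 + 108) - 35580)*(9604 - 48664) = (156 - 35580)*(-39060) = -35424*(-39060) = 1383661440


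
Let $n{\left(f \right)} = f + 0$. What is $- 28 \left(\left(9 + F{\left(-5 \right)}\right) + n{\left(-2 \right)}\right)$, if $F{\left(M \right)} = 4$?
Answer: $-308$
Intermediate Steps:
$n{\left(f \right)} = f$
$- 28 \left(\left(9 + F{\left(-5 \right)}\right) + n{\left(-2 \right)}\right) = - 28 \left(\left(9 + 4\right) - 2\right) = - 28 \left(13 - 2\right) = \left(-28\right) 11 = -308$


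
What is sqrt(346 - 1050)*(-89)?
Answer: -712*I*sqrt(11) ≈ -2361.4*I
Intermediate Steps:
sqrt(346 - 1050)*(-89) = sqrt(-704)*(-89) = (8*I*sqrt(11))*(-89) = -712*I*sqrt(11)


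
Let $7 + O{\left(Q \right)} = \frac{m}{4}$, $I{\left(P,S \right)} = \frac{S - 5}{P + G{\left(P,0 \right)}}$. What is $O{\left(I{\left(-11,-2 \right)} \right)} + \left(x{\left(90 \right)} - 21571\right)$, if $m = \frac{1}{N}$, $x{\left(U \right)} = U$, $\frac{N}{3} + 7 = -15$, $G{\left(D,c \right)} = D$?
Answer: $- \frac{5672833}{264} \approx -21488.0$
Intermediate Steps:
$N = -66$ ($N = -21 + 3 \left(-15\right) = -21 - 45 = -66$)
$m = - \frac{1}{66}$ ($m = \frac{1}{-66} = - \frac{1}{66} \approx -0.015152$)
$I{\left(P,S \right)} = \frac{-5 + S}{2 P}$ ($I{\left(P,S \right)} = \frac{S - 5}{P + P} = \frac{-5 + S}{2 P}$)
$O{\left(Q \right)} = - \frac{1849}{264}$ ($O{\left(Q \right)} = -7 + \frac{1}{4} \left(- \frac{1}{66}\right) = -7 - \frac{1}{264} = - \frac{1849}{264}$)
$O{\left(I{\left(-11,-2 \right)} \right)} + \left(x{\left(90 \right)} - 21571\right) = - \frac{1849}{264} + \left(90 - 21571\right) = - \frac{1849}{264} - 21481 = - \frac{5672833}{264}$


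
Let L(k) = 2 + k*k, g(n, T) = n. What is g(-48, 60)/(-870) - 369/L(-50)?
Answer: -3721/40310 ≈ -0.092310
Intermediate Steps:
L(k) = 2 + k²
g(-48, 60)/(-870) - 369/L(-50) = -48/(-870) - 369/(2 + (-50)²) = -48*(-1/870) - 369/(2 + 2500) = 8/145 - 369/2502 = 8/145 - 369*1/2502 = 8/145 - 41/278 = -3721/40310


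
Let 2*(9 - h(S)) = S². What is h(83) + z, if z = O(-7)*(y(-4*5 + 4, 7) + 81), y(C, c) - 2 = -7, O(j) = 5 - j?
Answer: -5047/2 ≈ -2523.5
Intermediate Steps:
y(C, c) = -5 (y(C, c) = 2 - 7 = -5)
h(S) = 9 - S²/2
z = 912 (z = (5 - 1*(-7))*(-5 + 81) = (5 + 7)*76 = 12*76 = 912)
h(83) + z = (9 - ½*83²) + 912 = (9 - ½*6889) + 912 = (9 - 6889/2) + 912 = -6871/2 + 912 = -5047/2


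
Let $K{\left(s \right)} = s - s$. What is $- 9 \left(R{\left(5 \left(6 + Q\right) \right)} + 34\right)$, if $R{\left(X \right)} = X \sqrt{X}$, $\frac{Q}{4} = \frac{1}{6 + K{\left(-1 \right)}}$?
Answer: $-306 - 1000 \sqrt{3} \approx -2038.1$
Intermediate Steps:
$K{\left(s \right)} = 0$
$Q = \frac{2}{3}$ ($Q = \frac{4}{6 + 0} = \frac{4}{6} = 4 \cdot \frac{1}{6} = \frac{2}{3} \approx 0.66667$)
$R{\left(X \right)} = X^{\frac{3}{2}}$
$- 9 \left(R{\left(5 \left(6 + Q\right) \right)} + 34\right) = - 9 \left(\left(5 \left(6 + \frac{2}{3}\right)\right)^{\frac{3}{2}} + 34\right) = - 9 \left(\left(5 \cdot \frac{20}{3}\right)^{\frac{3}{2}} + 34\right) = - 9 \left(\left(\frac{100}{3}\right)^{\frac{3}{2}} + 34\right) = - 9 \left(\frac{1000 \sqrt{3}}{9} + 34\right) = - 9 \left(34 + \frac{1000 \sqrt{3}}{9}\right) = -306 - 1000 \sqrt{3}$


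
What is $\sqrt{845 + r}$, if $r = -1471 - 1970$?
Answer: $2 i \sqrt{649} \approx 50.951 i$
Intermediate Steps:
$r = -3441$
$\sqrt{845 + r} = \sqrt{845 - 3441} = \sqrt{-2596} = 2 i \sqrt{649}$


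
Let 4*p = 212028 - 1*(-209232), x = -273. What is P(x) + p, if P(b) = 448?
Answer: 105763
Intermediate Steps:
p = 105315 (p = (212028 - 1*(-209232))/4 = (212028 + 209232)/4 = (¼)*421260 = 105315)
P(x) + p = 448 + 105315 = 105763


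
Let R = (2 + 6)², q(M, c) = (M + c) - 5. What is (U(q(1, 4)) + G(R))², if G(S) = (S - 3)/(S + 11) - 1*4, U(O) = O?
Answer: 57121/5625 ≈ 10.155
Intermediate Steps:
q(M, c) = -5 + M + c
R = 64 (R = 8² = 64)
G(S) = -4 + (-3 + S)/(11 + S) (G(S) = (-3 + S)/(11 + S) - 4 = -4 + (-3 + S)/(11 + S))
(U(q(1, 4)) + G(R))² = ((-5 + 1 + 4) + (-47 - 3*64)/(11 + 64))² = (0 + (-47 - 192)/75)² = (0 + (1/75)*(-239))² = (0 - 239/75)² = (-239/75)² = 57121/5625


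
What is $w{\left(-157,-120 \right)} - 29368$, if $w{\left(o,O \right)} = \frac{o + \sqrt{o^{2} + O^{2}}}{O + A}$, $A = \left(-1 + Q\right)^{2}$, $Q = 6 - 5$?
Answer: $- \frac{3524003}{120} - \frac{\sqrt{39049}}{120} \approx -29368.0$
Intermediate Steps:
$Q = 1$
$A = 0$ ($A = \left(-1 + 1\right)^{2} = 0^{2} = 0$)
$w{\left(o,O \right)} = \frac{o + \sqrt{O^{2} + o^{2}}}{O}$ ($w{\left(o,O \right)} = \frac{o + \sqrt{o^{2} + O^{2}}}{O + 0} = \frac{o + \sqrt{O^{2} + o^{2}}}{O}$)
$w{\left(-157,-120 \right)} - 29368 = \frac{-157 + \sqrt{\left(-120\right)^{2} + \left(-157\right)^{2}}}{-120} - 29368 = - \frac{-157 + \sqrt{14400 + 24649}}{120} - 29368 = - \frac{-157 + \sqrt{39049}}{120} - 29368 = \left(\frac{157}{120} - \frac{\sqrt{39049}}{120}\right) - 29368 = - \frac{3524003}{120} - \frac{\sqrt{39049}}{120}$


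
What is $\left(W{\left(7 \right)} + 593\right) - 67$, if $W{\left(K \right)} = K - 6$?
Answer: $527$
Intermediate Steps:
$W{\left(K \right)} = -6 + K$
$\left(W{\left(7 \right)} + 593\right) - 67 = \left(\left(-6 + 7\right) + 593\right) - 67 = \left(1 + 593\right) - 67 = 594 - 67 = 527$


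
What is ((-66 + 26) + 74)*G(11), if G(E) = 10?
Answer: 340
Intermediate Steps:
((-66 + 26) + 74)*G(11) = ((-66 + 26) + 74)*10 = (-40 + 74)*10 = 34*10 = 340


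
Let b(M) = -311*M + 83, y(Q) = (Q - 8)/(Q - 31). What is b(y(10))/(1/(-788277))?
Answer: -88775005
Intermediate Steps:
y(Q) = (-8 + Q)/(-31 + Q)
b(M) = 83 - 311*M
b(y(10))/(1/(-788277)) = (83 - 311*(-8 + 10)/(-31 + 10))/(1/(-788277)) = (83 - 311*2/(-21))/(-1/788277) = (83 - (-311)*2/21)*(-788277) = (83 - 311*(-2/21))*(-788277) = (83 + 622/21)*(-788277) = (2365/21)*(-788277) = -88775005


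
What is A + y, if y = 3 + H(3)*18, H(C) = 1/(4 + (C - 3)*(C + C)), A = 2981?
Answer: 5977/2 ≈ 2988.5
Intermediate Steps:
H(C) = 1/(4 + 2*C*(-3 + C)) (H(C) = 1/(4 + (-3 + C)*(2*C)) = 1/(4 + 2*C*(-3 + C)))
y = 15/2 (y = 3 + (1/(2*(2 + 3**2 - 3*3)))*18 = 3 + (1/(2*(2 + 9 - 9)))*18 = 3 + ((1/2)/2)*18 = 3 + ((1/2)*(1/2))*18 = 3 + (1/4)*18 = 3 + 9/2 = 15/2 ≈ 7.5000)
A + y = 2981 + 15/2 = 5977/2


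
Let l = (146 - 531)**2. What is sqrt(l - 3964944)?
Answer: I*sqrt(3816719) ≈ 1953.6*I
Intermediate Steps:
l = 148225 (l = (-385)**2 = 148225)
sqrt(l - 3964944) = sqrt(148225 - 3964944) = sqrt(-3816719) = I*sqrt(3816719)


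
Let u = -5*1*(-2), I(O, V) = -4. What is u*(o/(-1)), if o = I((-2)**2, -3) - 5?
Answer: 90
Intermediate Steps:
o = -9 (o = -4 - 5 = -9)
u = 10 (u = -5*(-2) = 10)
u*(o/(-1)) = 10*(-9/(-1)) = 10*(-1*(-9)) = 10*9 = 90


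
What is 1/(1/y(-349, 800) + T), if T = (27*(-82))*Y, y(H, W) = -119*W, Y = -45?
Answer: 95200/9484775999 ≈ 1.0037e-5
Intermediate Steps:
T = 99630 (T = (27*(-82))*(-45) = -2214*(-45) = 99630)
1/(1/y(-349, 800) + T) = 1/(1/(-119*800) + 99630) = 1/(1/(-95200) + 99630) = 1/(-1/95200 + 99630) = 1/(9484775999/95200) = 95200/9484775999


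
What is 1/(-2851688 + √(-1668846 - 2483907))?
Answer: -2851688/8132128602097 - 3*I*√461417/8132128602097 ≈ -3.5067e-7 - 2.5059e-10*I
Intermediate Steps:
1/(-2851688 + √(-1668846 - 2483907)) = 1/(-2851688 + √(-4152753)) = 1/(-2851688 + 3*I*√461417)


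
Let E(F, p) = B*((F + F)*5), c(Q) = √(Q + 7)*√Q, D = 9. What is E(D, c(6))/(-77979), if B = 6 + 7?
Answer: -390/25993 ≈ -0.015004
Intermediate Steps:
c(Q) = √Q*√(7 + Q) (c(Q) = √(7 + Q)*√Q = √Q*√(7 + Q))
B = 13
E(F, p) = 130*F (E(F, p) = 13*((F + F)*5) = 13*((2*F)*5) = 13*(10*F) = 130*F)
E(D, c(6))/(-77979) = (130*9)/(-77979) = 1170*(-1/77979) = -390/25993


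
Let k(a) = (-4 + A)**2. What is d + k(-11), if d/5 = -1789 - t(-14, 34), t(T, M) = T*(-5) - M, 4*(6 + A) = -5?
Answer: -143975/16 ≈ -8998.4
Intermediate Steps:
A = -29/4 (A = -6 + (1/4)*(-5) = -6 - 5/4 = -29/4 ≈ -7.2500)
t(T, M) = -M - 5*T (t(T, M) = -5*T - M = -M - 5*T)
k(a) = 2025/16 (k(a) = (-4 - 29/4)**2 = (-45/4)**2 = 2025/16)
d = -9125 (d = 5*(-1789 - (-1*34 - 5*(-14))) = 5*(-1789 - (-34 + 70)) = 5*(-1789 - 1*36) = 5*(-1789 - 36) = 5*(-1825) = -9125)
d + k(-11) = -9125 + 2025/16 = -143975/16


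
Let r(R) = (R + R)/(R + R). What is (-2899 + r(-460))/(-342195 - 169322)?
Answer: 2898/511517 ≈ 0.0056655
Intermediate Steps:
r(R) = 1 (r(R) = (2*R)/((2*R)) = (2*R)*(1/(2*R)) = 1)
(-2899 + r(-460))/(-342195 - 169322) = (-2899 + 1)/(-342195 - 169322) = -2898/(-511517) = -2898*(-1/511517) = 2898/511517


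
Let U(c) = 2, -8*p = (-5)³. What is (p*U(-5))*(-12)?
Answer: -375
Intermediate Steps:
p = 125/8 (p = -⅛*(-5)³ = -⅛*(-125) = 125/8 ≈ 15.625)
(p*U(-5))*(-12) = ((125/8)*2)*(-12) = (125/4)*(-12) = -375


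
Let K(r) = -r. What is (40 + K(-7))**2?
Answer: 2209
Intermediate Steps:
(40 + K(-7))**2 = (40 - 1*(-7))**2 = (40 + 7)**2 = 47**2 = 2209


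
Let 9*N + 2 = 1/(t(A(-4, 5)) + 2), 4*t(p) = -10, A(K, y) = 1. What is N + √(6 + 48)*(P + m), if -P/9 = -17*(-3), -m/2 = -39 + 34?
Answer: -4/9 - 1347*√6 ≈ -3299.9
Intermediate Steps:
m = 10 (m = -2*(-39 + 34) = -2*(-5) = 10)
t(p) = -5/2 (t(p) = (¼)*(-10) = -5/2)
P = -459 (P = -(-153)*(-3) = -9*51 = -459)
N = -4/9 (N = -2/9 + 1/(9*(-5/2 + 2)) = -2/9 + 1/(9*(-½)) = -2/9 + (⅑)*(-2) = -2/9 - 2/9 = -4/9 ≈ -0.44444)
N + √(6 + 48)*(P + m) = -4/9 + √(6 + 48)*(-459 + 10) = -4/9 + √54*(-449) = -4/9 + (3*√6)*(-449) = -4/9 - 1347*√6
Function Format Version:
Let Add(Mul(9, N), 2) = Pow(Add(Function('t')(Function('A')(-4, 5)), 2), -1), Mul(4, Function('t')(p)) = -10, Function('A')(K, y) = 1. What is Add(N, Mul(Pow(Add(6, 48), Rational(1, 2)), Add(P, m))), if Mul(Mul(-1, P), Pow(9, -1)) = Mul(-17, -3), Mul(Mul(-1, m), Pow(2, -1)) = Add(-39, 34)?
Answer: Add(Rational(-4, 9), Mul(-1347, Pow(6, Rational(1, 2)))) ≈ -3299.9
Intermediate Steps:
m = 10 (m = Mul(-2, Add(-39, 34)) = Mul(-2, -5) = 10)
Function('t')(p) = Rational(-5, 2) (Function('t')(p) = Mul(Rational(1, 4), -10) = Rational(-5, 2))
P = -459 (P = Mul(-9, Mul(-17, -3)) = Mul(-9, 51) = -459)
N = Rational(-4, 9) (N = Add(Rational(-2, 9), Mul(Rational(1, 9), Pow(Add(Rational(-5, 2), 2), -1))) = Add(Rational(-2, 9), Mul(Rational(1, 9), Pow(Rational(-1, 2), -1))) = Add(Rational(-2, 9), Mul(Rational(1, 9), -2)) = Add(Rational(-2, 9), Rational(-2, 9)) = Rational(-4, 9) ≈ -0.44444)
Add(N, Mul(Pow(Add(6, 48), Rational(1, 2)), Add(P, m))) = Add(Rational(-4, 9), Mul(Pow(Add(6, 48), Rational(1, 2)), Add(-459, 10))) = Add(Rational(-4, 9), Mul(Pow(54, Rational(1, 2)), -449)) = Add(Rational(-4, 9), Mul(Mul(3, Pow(6, Rational(1, 2))), -449)) = Add(Rational(-4, 9), Mul(-1347, Pow(6, Rational(1, 2))))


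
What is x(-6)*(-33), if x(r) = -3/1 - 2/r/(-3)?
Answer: 308/3 ≈ 102.67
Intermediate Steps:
x(r) = -3 + 2/(3*r) (x(r) = -3*1 - 2/r*(-1/3) = -3 + 2/(3*r))
x(-6)*(-33) = (-3 + (2/3)/(-6))*(-33) = (-3 + (2/3)*(-1/6))*(-33) = (-3 - 1/9)*(-33) = -28/9*(-33) = 308/3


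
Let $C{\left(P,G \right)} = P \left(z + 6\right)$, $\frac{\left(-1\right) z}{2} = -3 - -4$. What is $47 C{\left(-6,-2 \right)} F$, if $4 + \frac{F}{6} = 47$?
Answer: $-291024$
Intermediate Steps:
$F = 258$ ($F = -24 + 6 \cdot 47 = -24 + 282 = 258$)
$z = -2$ ($z = - 2 \left(-3 - -4\right) = - 2 \left(-3 + 4\right) = \left(-2\right) 1 = -2$)
$C{\left(P,G \right)} = 4 P$ ($C{\left(P,G \right)} = P \left(-2 + 6\right) = P 4 = 4 P$)
$47 C{\left(-6,-2 \right)} F = 47 \cdot 4 \left(-6\right) 258 = 47 \left(-24\right) 258 = \left(-1128\right) 258 = -291024$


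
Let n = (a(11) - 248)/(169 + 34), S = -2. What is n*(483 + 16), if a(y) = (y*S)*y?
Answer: -34930/29 ≈ -1204.5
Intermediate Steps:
a(y) = -2*y² (a(y) = (y*(-2))*y = (-2*y)*y = -2*y²)
n = -70/29 (n = (-2*11² - 248)/(169 + 34) = (-2*121 - 248)/203 = (-242 - 248)*(1/203) = -490*1/203 = -70/29 ≈ -2.4138)
n*(483 + 16) = -70*(483 + 16)/29 = -70/29*499 = -34930/29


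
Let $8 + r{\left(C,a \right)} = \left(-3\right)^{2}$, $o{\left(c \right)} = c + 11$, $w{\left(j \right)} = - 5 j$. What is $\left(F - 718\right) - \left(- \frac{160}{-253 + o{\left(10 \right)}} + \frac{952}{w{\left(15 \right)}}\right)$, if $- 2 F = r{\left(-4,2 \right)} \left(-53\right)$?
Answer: $- \frac{2955809}{4350} \approx -679.5$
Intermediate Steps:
$o{\left(c \right)} = 11 + c$
$r{\left(C,a \right)} = 1$ ($r{\left(C,a \right)} = -8 + \left(-3\right)^{2} = -8 + 9 = 1$)
$F = \frac{53}{2}$ ($F = - \frac{1 \left(-53\right)}{2} = \left(- \frac{1}{2}\right) \left(-53\right) = \frac{53}{2} \approx 26.5$)
$\left(F - 718\right) - \left(- \frac{160}{-253 + o{\left(10 \right)}} + \frac{952}{w{\left(15 \right)}}\right) = \left(\frac{53}{2} - 718\right) + \left(- \frac{952}{\left(-5\right) 15} + \frac{160}{-253 + \left(11 + 10\right)}\right) = - \frac{1383}{2} + \left(- \frac{952}{-75} + \frac{160}{-253 + 21}\right) = - \frac{1383}{2} + \left(\left(-952\right) \left(- \frac{1}{75}\right) + \frac{160}{-232}\right) = - \frac{1383}{2} + \left(\frac{952}{75} + 160 \left(- \frac{1}{232}\right)\right) = - \frac{1383}{2} + \left(\frac{952}{75} - \frac{20}{29}\right) = - \frac{1383}{2} + \frac{26108}{2175} = - \frac{2955809}{4350}$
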